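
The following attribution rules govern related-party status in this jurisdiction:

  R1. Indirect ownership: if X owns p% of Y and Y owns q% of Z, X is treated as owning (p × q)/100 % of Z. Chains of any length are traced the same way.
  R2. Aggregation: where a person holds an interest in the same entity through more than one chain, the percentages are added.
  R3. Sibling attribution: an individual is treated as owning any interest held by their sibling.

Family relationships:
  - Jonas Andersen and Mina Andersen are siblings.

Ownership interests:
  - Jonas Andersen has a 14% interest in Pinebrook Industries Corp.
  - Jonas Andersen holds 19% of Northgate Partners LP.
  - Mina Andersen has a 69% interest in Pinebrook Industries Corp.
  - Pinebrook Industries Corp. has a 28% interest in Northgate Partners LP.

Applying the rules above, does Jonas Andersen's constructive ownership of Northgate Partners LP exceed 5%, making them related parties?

Yes

By sibling attribution (R3), Jonas Andersen is treated as also owning Mina Andersen's interest in Pinebrook Industries Corp, giving 14% + 69% = 83%.
Chain via Pinebrook Industries Corp. (R1): 83% × 28% = 23.24% of Northgate Partners LP.
Direct interest in Northgate Partners LP: 19%.
Aggregating (R2): 23.24% + 19% = 42.24%.
42.24% exceeds the 5% threshold, so Jonas is a related party to Northgate Partners LP.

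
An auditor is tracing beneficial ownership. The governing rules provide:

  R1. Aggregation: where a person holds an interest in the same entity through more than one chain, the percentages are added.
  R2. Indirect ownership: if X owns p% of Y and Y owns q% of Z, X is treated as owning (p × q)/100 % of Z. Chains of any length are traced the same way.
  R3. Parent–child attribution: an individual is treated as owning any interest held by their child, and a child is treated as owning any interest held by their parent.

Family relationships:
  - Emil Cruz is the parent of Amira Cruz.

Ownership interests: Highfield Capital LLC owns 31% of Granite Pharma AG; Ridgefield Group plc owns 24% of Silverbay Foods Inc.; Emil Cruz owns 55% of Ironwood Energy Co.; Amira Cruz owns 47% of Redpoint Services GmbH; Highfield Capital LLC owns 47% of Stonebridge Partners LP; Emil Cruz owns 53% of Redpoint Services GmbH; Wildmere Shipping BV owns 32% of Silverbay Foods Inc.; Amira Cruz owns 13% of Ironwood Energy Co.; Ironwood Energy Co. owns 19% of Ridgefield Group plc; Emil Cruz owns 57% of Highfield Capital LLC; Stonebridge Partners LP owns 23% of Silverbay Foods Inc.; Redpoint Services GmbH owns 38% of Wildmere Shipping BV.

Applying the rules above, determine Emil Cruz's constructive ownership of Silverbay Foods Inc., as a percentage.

21.4225%

By parent–child attribution (R3), Emil Cruz is treated as also owning Amira Cruz's interest in Redpoint Services GmbH, giving 53% + 47% = 100%.
By parent–child attribution (R3), Emil Cruz is treated as also owning Amira Cruz's interest in Ironwood Energy Co, giving 55% + 13% = 68%.
Chain via Highfield Capital LLC → Stonebridge Partners LP (R2): 57% × 47% × 23% = 6.1617% of Silverbay Foods Inc.
Chain via Redpoint Services GmbH → Wildmere Shipping BV (R2): 100% × 38% × 32% = 12.16% of Silverbay Foods Inc.
Chain via Ironwood Energy Co. → Ridgefield Group plc (R2): 68% × 19% × 24% = 3.1008% of Silverbay Foods Inc.
Aggregating (R1): 6.1617% + 12.16% + 3.1008% = 21.4225%.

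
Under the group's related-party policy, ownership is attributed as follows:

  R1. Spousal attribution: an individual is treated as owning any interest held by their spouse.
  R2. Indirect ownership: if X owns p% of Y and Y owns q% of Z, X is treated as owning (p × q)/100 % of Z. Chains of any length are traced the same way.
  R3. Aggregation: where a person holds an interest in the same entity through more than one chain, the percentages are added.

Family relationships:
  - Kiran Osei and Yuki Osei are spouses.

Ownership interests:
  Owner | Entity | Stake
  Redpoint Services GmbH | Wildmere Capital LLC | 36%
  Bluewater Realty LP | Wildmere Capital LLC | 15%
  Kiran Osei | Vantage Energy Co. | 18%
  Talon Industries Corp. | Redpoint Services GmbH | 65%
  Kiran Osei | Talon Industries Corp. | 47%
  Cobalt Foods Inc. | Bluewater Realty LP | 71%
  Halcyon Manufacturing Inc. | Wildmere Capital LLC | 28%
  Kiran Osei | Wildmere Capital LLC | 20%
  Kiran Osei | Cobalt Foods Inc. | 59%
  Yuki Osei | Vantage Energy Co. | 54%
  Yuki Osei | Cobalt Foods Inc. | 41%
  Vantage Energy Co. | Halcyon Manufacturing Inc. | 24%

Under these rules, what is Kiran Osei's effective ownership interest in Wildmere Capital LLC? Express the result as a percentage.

By spousal attribution (R1), Kiran Osei is treated as also owning Yuki Osei's interest in Vantage Energy Co, giving 18% + 54% = 72%.
By spousal attribution (R1), Kiran Osei is treated as also owning Yuki Osei's interest in Cobalt Foods Inc, giving 59% + 41% = 100%.
Chain via Vantage Energy Co. → Halcyon Manufacturing Inc. (R2): 72% × 24% × 28% = 4.8384% of Wildmere Capital LLC.
Chain via Cobalt Foods Inc. → Bluewater Realty LP (R2): 100% × 71% × 15% = 10.65% of Wildmere Capital LLC.
Chain via Talon Industries Corp. → Redpoint Services GmbH (R2): 47% × 65% × 36% = 10.998% of Wildmere Capital LLC.
Direct interest in Wildmere Capital LLC: 20%.
Aggregating (R3): 4.8384% + 10.65% + 10.998% + 20% = 46.4864%.

46.4864%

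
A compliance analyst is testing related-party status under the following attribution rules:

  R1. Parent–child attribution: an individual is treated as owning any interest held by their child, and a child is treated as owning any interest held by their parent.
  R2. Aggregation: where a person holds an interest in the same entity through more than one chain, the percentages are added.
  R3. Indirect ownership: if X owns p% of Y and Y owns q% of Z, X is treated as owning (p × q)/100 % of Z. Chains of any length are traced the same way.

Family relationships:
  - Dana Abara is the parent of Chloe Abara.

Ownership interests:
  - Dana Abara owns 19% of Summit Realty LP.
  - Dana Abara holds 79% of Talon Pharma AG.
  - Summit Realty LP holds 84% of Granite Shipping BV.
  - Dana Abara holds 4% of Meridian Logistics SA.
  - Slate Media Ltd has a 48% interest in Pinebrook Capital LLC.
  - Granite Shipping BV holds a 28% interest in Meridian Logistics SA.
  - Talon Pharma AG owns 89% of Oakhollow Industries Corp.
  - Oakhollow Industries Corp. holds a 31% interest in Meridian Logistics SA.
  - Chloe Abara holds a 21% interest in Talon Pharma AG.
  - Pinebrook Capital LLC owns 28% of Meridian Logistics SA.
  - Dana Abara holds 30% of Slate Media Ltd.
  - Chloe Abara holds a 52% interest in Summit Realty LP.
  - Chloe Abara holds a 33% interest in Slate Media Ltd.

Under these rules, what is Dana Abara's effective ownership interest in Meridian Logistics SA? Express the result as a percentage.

56.7564%

By parent–child attribution (R1), Dana Abara is treated as also owning Chloe Abara's interest in Talon Pharma AG, giving 79% + 21% = 100%.
By parent–child attribution (R1), Dana Abara is treated as also owning Chloe Abara's interest in Summit Realty LP, giving 19% + 52% = 71%.
By parent–child attribution (R1), Dana Abara is treated as also owning Chloe Abara's interest in Slate Media Ltd, giving 30% + 33% = 63%.
Chain via Talon Pharma AG → Oakhollow Industries Corp. (R3): 100% × 89% × 31% = 27.59% of Meridian Logistics SA.
Chain via Summit Realty LP → Granite Shipping BV (R3): 71% × 84% × 28% = 16.6992% of Meridian Logistics SA.
Chain via Slate Media Ltd → Pinebrook Capital LLC (R3): 63% × 48% × 28% = 8.4672% of Meridian Logistics SA.
Direct interest in Meridian Logistics SA: 4%.
Aggregating (R2): 27.59% + 16.6992% + 8.4672% + 4% = 56.7564%.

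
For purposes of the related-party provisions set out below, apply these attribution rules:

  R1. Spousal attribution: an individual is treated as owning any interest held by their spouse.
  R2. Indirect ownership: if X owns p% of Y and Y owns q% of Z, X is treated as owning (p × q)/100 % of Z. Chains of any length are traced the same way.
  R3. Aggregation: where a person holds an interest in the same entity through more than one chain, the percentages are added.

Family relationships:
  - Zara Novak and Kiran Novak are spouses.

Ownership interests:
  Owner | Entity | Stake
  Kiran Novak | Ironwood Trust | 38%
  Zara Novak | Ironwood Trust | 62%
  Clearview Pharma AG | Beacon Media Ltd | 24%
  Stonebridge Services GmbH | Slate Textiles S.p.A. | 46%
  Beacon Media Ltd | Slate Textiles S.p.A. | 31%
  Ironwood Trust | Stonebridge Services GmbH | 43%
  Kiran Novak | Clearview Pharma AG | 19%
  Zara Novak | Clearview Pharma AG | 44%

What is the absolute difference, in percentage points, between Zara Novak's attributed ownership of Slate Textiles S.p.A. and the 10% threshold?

14.4672

By spousal attribution (R1), Zara Novak is treated as also owning Kiran Novak's interest in Ironwood Trust, giving 62% + 38% = 100%.
By spousal attribution (R1), Zara Novak is treated as also owning Kiran Novak's interest in Clearview Pharma AG, giving 44% + 19% = 63%.
Chain via Ironwood Trust → Stonebridge Services GmbH (R2): 100% × 43% × 46% = 19.78% of Slate Textiles S.p.A.
Chain via Clearview Pharma AG → Beacon Media Ltd (R2): 63% × 24% × 31% = 4.6872% of Slate Textiles S.p.A.
Aggregating (R3): 19.78% + 4.6872% = 24.4672%.
24.4672% exceeds the 10% threshold by 14.4672 percentage points.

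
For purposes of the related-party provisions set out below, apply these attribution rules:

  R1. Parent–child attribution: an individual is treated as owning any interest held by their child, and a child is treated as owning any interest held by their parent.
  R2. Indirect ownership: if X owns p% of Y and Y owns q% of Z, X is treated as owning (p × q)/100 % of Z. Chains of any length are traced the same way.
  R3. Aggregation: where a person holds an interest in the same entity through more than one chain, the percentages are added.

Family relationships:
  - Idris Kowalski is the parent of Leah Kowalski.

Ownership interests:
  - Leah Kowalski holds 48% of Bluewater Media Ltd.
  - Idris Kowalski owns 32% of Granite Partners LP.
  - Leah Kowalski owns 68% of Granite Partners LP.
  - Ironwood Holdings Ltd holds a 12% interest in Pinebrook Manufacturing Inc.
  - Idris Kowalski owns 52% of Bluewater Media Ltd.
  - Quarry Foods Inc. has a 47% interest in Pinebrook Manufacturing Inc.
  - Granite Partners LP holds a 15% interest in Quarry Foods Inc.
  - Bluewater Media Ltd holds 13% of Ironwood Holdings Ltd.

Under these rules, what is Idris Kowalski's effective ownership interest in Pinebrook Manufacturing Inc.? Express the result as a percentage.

By parent–child attribution (R1), Idris Kowalski is treated as also owning Leah Kowalski's interest in Bluewater Media Ltd, giving 52% + 48% = 100%.
By parent–child attribution (R1), Idris Kowalski is treated as also owning Leah Kowalski's interest in Granite Partners LP, giving 32% + 68% = 100%.
Chain via Bluewater Media Ltd → Ironwood Holdings Ltd (R2): 100% × 13% × 12% = 1.56% of Pinebrook Manufacturing Inc.
Chain via Granite Partners LP → Quarry Foods Inc. (R2): 100% × 15% × 47% = 7.05% of Pinebrook Manufacturing Inc.
Aggregating (R3): 1.56% + 7.05% = 8.61%.

8.61%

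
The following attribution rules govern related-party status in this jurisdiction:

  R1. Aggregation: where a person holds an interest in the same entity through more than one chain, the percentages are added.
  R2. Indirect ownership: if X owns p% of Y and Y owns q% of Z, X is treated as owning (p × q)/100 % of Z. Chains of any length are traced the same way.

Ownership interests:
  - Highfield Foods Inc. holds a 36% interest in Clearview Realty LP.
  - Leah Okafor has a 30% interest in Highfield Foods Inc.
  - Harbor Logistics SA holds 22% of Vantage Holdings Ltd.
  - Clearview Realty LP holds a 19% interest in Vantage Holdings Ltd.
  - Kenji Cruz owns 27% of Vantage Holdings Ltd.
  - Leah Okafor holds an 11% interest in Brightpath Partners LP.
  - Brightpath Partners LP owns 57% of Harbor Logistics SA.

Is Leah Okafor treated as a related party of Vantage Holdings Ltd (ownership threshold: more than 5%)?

No

Chain via Highfield Foods Inc. → Clearview Realty LP (R2): 30% × 36% × 19% = 2.052% of Vantage Holdings Ltd.
Chain via Brightpath Partners LP → Harbor Logistics SA (R2): 11% × 57% × 22% = 1.3794% of Vantage Holdings Ltd.
Aggregating (R1): 2.052% + 1.3794% = 3.4314%.
3.4314% does not exceed the 5% threshold, so Leah is not a related party to Vantage Holdings Ltd.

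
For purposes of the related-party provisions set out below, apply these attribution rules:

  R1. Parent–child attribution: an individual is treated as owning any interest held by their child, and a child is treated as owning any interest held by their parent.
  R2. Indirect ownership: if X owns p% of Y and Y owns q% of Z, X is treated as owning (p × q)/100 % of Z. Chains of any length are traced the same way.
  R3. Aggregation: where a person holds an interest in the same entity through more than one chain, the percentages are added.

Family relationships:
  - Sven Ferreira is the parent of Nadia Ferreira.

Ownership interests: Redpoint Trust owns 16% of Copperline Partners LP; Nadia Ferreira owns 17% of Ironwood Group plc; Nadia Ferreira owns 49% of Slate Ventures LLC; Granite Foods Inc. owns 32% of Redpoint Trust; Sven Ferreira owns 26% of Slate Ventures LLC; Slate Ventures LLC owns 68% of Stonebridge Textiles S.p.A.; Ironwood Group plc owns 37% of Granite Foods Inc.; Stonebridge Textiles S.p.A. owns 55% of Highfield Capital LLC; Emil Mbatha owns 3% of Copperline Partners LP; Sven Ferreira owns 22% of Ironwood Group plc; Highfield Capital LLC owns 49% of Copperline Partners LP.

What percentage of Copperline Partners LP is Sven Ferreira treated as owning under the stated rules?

By parent–child attribution (R1), Sven Ferreira is treated as also owning Nadia Ferreira's interest in Ironwood Group plc, giving 22% + 17% = 39%.
By parent–child attribution (R1), Sven Ferreira is treated as also owning Nadia Ferreira's interest in Slate Ventures LLC, giving 26% + 49% = 75%.
Chain via Ironwood Group plc → Granite Foods Inc. → Redpoint Trust (R2): 39% × 37% × 32% × 16% = 0.738816% of Copperline Partners LP.
Chain via Slate Ventures LLC → Stonebridge Textiles S.p.A. → Highfield Capital LLC (R2): 75% × 68% × 55% × 49% = 13.7445% of Copperline Partners LP.
Aggregating (R3): 0.738816% + 13.7445% = 14.483316%.

14.483316%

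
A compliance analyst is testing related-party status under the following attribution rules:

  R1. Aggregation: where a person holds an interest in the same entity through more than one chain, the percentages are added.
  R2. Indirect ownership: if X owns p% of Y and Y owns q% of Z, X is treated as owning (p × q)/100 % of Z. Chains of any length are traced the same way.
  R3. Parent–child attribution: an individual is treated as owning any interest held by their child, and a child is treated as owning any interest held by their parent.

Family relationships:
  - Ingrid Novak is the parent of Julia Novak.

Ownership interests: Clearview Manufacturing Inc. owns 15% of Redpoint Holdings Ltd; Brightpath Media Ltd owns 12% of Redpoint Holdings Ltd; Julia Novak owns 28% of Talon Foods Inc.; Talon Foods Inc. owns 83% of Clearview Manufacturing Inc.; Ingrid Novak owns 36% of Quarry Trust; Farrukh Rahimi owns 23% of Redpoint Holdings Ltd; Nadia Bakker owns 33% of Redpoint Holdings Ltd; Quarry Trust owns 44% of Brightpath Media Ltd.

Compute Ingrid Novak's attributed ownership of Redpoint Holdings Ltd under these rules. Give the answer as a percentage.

5.3868%

By parent–child attribution (R3), Ingrid Novak is treated as owning Julia Novak's 28% interest in Talon Foods Inc.
Chain via Quarry Trust → Brightpath Media Ltd (R2): 36% × 44% × 12% = 1.9008% of Redpoint Holdings Ltd.
Chain via Talon Foods Inc. → Clearview Manufacturing Inc. (R2): 28% × 83% × 15% = 3.486% of Redpoint Holdings Ltd.
Aggregating (R1): 1.9008% + 3.486% = 5.3868%.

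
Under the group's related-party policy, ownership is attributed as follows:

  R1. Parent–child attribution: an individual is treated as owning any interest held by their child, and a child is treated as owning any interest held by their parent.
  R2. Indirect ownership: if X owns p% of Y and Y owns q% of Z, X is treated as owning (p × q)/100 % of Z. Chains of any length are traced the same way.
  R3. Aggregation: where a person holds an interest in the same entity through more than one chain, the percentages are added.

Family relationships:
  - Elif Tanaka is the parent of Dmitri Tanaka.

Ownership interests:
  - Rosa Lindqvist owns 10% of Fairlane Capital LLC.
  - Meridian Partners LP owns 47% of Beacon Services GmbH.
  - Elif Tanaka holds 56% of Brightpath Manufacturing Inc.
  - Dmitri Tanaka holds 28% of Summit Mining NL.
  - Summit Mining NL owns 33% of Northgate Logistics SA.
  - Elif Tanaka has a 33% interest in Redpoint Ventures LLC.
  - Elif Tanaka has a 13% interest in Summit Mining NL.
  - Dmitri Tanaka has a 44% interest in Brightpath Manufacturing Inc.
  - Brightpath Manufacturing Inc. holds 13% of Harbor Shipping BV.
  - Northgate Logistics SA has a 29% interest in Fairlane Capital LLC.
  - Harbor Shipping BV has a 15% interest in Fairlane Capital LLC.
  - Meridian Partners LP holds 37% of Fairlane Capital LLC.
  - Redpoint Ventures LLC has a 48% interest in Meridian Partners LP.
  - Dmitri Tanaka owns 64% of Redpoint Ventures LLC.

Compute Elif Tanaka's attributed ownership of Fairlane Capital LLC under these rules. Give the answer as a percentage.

23.1009%

By parent–child attribution (R1), Elif Tanaka is treated as also owning Dmitri Tanaka's interest in Brightpath Manufacturing Inc, giving 56% + 44% = 100%.
By parent–child attribution (R1), Elif Tanaka is treated as also owning Dmitri Tanaka's interest in Redpoint Ventures LLC, giving 33% + 64% = 97%.
By parent–child attribution (R1), Elif Tanaka is treated as also owning Dmitri Tanaka's interest in Summit Mining NL, giving 13% + 28% = 41%.
Chain via Brightpath Manufacturing Inc. → Harbor Shipping BV (R2): 100% × 13% × 15% = 1.95% of Fairlane Capital LLC.
Chain via Redpoint Ventures LLC → Meridian Partners LP (R2): 97% × 48% × 37% = 17.2272% of Fairlane Capital LLC.
Chain via Summit Mining NL → Northgate Logistics SA (R2): 41% × 33% × 29% = 3.9237% of Fairlane Capital LLC.
Aggregating (R3): 1.95% + 17.2272% + 3.9237% = 23.1009%.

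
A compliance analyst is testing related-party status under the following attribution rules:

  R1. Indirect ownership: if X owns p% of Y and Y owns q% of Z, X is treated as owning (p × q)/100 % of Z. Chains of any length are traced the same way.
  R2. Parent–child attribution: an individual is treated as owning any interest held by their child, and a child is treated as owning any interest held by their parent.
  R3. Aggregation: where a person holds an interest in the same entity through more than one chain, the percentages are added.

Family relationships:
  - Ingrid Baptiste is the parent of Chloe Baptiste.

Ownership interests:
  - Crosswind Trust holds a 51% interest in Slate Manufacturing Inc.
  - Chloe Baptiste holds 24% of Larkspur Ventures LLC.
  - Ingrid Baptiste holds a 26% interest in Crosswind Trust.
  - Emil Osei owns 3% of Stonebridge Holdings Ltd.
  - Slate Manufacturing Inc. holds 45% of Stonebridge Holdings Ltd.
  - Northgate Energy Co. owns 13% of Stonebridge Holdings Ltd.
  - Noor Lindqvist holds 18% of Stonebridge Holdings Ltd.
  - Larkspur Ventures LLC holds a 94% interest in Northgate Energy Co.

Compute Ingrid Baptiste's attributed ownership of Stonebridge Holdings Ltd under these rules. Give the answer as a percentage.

8.8998%

By parent–child attribution (R2), Ingrid Baptiste is treated as owning Chloe Baptiste's 24% interest in Larkspur Ventures LLC.
Chain via Crosswind Trust → Slate Manufacturing Inc. (R1): 26% × 51% × 45% = 5.967% of Stonebridge Holdings Ltd.
Chain via Larkspur Ventures LLC → Northgate Energy Co. (R1): 24% × 94% × 13% = 2.9328% of Stonebridge Holdings Ltd.
Aggregating (R3): 5.967% + 2.9328% = 8.8998%.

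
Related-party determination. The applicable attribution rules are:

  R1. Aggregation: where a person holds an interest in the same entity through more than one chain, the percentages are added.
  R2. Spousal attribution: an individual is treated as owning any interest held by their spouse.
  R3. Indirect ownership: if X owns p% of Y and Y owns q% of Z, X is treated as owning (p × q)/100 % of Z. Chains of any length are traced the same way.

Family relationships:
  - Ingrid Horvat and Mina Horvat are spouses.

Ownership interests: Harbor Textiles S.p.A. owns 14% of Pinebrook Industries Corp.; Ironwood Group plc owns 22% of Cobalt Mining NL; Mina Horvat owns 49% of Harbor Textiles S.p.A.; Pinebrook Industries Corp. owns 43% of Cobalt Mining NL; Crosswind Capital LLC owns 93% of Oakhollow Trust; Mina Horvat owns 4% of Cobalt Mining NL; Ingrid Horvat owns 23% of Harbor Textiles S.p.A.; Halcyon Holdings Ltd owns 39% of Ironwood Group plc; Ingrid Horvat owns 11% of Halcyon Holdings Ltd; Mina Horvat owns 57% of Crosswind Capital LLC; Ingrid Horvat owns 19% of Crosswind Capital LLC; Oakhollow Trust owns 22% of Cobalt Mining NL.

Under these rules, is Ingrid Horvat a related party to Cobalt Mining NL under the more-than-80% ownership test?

No

By spousal attribution (R2), Ingrid Horvat is treated as also owning Mina Horvat's interest in Harbor Textiles S.p.A, giving 23% + 49% = 72%.
By spousal attribution (R2), Ingrid Horvat is treated as also owning Mina Horvat's interest in Crosswind Capital LLC, giving 19% + 57% = 76%.
By spousal attribution (R2), Ingrid Horvat is treated as owning Mina Horvat's 4% interest in Cobalt Mining NL.
Chain via Harbor Textiles S.p.A. → Pinebrook Industries Corp. (R3): 72% × 14% × 43% = 4.3344% of Cobalt Mining NL.
Chain via Halcyon Holdings Ltd → Ironwood Group plc (R3): 11% × 39% × 22% = 0.9438% of Cobalt Mining NL.
Chain via Crosswind Capital LLC → Oakhollow Trust (R3): 76% × 93% × 22% = 15.5496% of Cobalt Mining NL.
Direct interest in Cobalt Mining NL: 4%.
Aggregating (R1): 4.3344% + 0.9438% + 15.5496% + 4% = 24.8278%.
24.8278% does not exceed the 80% threshold, so Ingrid is not a related party to Cobalt Mining NL.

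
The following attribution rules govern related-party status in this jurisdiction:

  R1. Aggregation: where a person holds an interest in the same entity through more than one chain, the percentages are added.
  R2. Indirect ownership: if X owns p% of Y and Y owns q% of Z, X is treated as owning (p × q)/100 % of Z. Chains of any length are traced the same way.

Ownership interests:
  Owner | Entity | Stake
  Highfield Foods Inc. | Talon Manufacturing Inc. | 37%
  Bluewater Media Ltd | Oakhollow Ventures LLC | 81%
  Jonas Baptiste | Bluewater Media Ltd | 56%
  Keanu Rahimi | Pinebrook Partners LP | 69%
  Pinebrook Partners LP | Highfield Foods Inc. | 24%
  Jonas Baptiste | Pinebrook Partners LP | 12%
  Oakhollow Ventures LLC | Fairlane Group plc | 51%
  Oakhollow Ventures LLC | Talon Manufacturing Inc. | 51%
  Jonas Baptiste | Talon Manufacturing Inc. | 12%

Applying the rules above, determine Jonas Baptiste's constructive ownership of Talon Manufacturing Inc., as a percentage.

Chain via Bluewater Media Ltd → Oakhollow Ventures LLC (R2): 56% × 81% × 51% = 23.1336% of Talon Manufacturing Inc.
Chain via Pinebrook Partners LP → Highfield Foods Inc. (R2): 12% × 24% × 37% = 1.0656% of Talon Manufacturing Inc.
Direct interest in Talon Manufacturing Inc: 12%.
Aggregating (R1): 23.1336% + 1.0656% + 12% = 36.1992%.

36.1992%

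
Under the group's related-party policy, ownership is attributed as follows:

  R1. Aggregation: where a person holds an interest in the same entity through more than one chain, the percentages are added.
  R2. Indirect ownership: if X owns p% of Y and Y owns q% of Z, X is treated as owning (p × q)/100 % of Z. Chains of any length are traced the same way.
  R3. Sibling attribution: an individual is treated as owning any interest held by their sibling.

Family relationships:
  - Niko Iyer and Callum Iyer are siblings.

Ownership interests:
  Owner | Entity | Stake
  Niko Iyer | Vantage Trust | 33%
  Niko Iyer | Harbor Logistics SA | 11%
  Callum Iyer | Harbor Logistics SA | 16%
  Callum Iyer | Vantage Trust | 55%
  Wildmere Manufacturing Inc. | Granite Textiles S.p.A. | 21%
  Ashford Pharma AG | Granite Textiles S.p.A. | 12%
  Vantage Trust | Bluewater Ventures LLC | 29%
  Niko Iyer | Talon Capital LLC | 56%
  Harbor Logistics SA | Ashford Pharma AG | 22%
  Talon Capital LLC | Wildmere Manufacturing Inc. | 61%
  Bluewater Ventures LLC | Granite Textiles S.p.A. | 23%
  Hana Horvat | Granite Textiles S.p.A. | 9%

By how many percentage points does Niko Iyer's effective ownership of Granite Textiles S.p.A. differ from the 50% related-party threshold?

By sibling attribution (R3), Niko Iyer is treated as also owning Callum Iyer's interest in Harbor Logistics SA, giving 11% + 16% = 27%.
By sibling attribution (R3), Niko Iyer is treated as also owning Callum Iyer's interest in Vantage Trust, giving 33% + 55% = 88%.
Chain via Talon Capital LLC → Wildmere Manufacturing Inc. (R2): 56% × 61% × 21% = 7.1736% of Granite Textiles S.p.A.
Chain via Harbor Logistics SA → Ashford Pharma AG (R2): 27% × 22% × 12% = 0.7128% of Granite Textiles S.p.A.
Chain via Vantage Trust → Bluewater Ventures LLC (R2): 88% × 29% × 23% = 5.8696% of Granite Textiles S.p.A.
Aggregating (R1): 7.1736% + 0.7128% + 5.8696% = 13.756%.
13.756% falls short of the 50% threshold by 36.244 percentage points.

36.244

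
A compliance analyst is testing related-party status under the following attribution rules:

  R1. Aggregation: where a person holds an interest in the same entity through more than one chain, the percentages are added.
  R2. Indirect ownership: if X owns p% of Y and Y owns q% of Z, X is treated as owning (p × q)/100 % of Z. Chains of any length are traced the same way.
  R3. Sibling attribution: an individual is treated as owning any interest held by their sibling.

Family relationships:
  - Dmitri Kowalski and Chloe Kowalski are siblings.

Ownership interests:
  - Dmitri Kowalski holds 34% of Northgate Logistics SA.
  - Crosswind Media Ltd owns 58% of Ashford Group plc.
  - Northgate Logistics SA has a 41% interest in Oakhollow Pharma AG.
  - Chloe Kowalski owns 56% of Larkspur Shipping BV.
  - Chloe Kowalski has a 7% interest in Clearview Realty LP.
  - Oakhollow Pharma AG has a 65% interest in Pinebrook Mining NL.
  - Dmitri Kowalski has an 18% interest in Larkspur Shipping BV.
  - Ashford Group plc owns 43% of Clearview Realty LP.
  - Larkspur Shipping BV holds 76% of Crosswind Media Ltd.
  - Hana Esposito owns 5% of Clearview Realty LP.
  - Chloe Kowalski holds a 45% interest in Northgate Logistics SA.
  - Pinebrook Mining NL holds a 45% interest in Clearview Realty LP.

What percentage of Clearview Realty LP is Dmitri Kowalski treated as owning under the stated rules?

By sibling attribution (R3), Dmitri Kowalski is treated as also owning Chloe Kowalski's interest in Larkspur Shipping BV, giving 18% + 56% = 74%.
By sibling attribution (R3), Dmitri Kowalski is treated as also owning Chloe Kowalski's interest in Northgate Logistics SA, giving 34% + 45% = 79%.
By sibling attribution (R3), Dmitri Kowalski is treated as owning Chloe Kowalski's 7% interest in Clearview Realty LP.
Chain via Larkspur Shipping BV → Crosswind Media Ltd → Ashford Group plc (R2): 74% × 76% × 58% × 43% = 14.026256% of Clearview Realty LP.
Chain via Northgate Logistics SA → Oakhollow Pharma AG → Pinebrook Mining NL (R2): 79% × 41% × 65% × 45% = 9.474075% of Clearview Realty LP.
Direct interest in Clearview Realty LP: 7%.
Aggregating (R1): 14.026256% + 9.474075% + 7% = 30.500331%.

30.500331%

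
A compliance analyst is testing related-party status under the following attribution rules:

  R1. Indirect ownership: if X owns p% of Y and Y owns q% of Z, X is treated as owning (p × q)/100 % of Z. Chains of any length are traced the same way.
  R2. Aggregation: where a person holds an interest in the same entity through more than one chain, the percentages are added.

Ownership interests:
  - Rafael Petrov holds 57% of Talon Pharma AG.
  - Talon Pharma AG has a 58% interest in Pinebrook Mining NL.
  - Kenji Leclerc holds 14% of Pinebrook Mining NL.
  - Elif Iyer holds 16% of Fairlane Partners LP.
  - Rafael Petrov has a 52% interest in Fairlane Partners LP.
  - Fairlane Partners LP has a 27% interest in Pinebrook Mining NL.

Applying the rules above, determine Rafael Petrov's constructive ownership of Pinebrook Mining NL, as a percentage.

47.1%

Chain via Fairlane Partners LP (R1): 52% × 27% = 14.04% of Pinebrook Mining NL.
Chain via Talon Pharma AG (R1): 57% × 58% = 33.06% of Pinebrook Mining NL.
Aggregating (R2): 14.04% + 33.06% = 47.1%.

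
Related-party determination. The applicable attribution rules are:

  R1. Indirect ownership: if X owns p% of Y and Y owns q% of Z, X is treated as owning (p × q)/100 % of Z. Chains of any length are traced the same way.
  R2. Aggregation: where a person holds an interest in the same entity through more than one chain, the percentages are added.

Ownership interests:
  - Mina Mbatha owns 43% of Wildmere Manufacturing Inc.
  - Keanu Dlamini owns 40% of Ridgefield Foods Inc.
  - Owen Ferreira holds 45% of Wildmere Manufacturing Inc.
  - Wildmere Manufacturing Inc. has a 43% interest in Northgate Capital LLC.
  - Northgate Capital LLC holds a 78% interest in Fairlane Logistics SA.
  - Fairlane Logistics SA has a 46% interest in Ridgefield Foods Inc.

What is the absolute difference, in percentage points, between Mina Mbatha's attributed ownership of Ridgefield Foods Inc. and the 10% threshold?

Chain via Wildmere Manufacturing Inc. → Northgate Capital LLC → Fairlane Logistics SA (R1): 43% × 43% × 78% × 46% = 6.634212% of Ridgefield Foods Inc.
6.634212% falls short of the 10% threshold by 3.365788 percentage points.

3.365788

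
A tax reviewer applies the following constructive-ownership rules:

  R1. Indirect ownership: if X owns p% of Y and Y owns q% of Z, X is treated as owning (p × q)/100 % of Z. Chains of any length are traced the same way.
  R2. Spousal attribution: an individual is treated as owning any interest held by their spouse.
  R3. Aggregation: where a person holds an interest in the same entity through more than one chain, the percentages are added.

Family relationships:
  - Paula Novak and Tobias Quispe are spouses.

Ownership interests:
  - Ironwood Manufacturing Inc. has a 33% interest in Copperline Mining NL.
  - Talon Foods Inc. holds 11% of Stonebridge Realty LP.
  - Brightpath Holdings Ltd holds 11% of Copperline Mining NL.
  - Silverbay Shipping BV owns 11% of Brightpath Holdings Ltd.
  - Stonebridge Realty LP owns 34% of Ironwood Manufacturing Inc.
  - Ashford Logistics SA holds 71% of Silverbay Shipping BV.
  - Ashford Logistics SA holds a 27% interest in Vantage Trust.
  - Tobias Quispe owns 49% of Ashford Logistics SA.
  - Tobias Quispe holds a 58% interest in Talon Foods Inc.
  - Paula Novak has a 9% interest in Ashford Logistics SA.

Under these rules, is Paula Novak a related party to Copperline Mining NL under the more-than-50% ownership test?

No

By spousal attribution (R2), Paula Novak is treated as also owning Tobias Quispe's interest in Ashford Logistics SA, giving 9% + 49% = 58%.
By spousal attribution (R2), Paula Novak is treated as owning Tobias Quispe's 58% interest in Talon Foods Inc.
Chain via Ashford Logistics SA → Silverbay Shipping BV → Brightpath Holdings Ltd (R1): 58% × 71% × 11% × 11% = 0.498278% of Copperline Mining NL.
Chain via Talon Foods Inc. → Stonebridge Realty LP → Ironwood Manufacturing Inc. (R1): 58% × 11% × 34% × 33% = 0.715836% of Copperline Mining NL.
Aggregating (R3): 0.498278% + 0.715836% = 1.214114%.
1.214114% does not exceed the 50% threshold, so Paula is not a related party to Copperline Mining NL.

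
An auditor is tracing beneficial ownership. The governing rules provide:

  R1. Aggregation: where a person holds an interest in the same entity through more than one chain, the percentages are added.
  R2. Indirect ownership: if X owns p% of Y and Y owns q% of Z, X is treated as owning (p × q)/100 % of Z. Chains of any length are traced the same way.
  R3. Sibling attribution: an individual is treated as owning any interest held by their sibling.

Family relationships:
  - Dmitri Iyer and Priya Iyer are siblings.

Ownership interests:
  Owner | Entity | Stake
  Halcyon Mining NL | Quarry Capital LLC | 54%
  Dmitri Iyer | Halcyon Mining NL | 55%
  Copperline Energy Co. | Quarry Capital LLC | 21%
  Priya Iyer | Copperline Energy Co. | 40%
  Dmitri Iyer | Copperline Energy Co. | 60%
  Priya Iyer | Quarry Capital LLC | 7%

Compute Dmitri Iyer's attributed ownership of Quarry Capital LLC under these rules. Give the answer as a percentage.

By sibling attribution (R3), Dmitri Iyer is treated as also owning Priya Iyer's interest in Copperline Energy Co, giving 60% + 40% = 100%.
By sibling attribution (R3), Dmitri Iyer is treated as owning Priya Iyer's 7% interest in Quarry Capital LLC.
Chain via Copperline Energy Co. (R2): 100% × 21% = 21% of Quarry Capital LLC.
Chain via Halcyon Mining NL (R2): 55% × 54% = 29.7% of Quarry Capital LLC.
Direct interest in Quarry Capital LLC: 7%.
Aggregating (R1): 21% + 29.7% + 7% = 57.7%.

57.7%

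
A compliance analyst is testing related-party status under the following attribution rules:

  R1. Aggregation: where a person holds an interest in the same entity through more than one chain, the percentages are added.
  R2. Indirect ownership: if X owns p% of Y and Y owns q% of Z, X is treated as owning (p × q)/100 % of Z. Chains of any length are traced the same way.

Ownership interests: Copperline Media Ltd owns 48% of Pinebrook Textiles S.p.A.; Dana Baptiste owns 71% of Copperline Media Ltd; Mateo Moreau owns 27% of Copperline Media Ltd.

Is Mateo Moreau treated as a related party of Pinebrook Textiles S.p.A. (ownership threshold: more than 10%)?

Yes

Chain via Copperline Media Ltd (R2): 27% × 48% = 12.96% of Pinebrook Textiles S.p.A.
12.96% exceeds the 10% threshold, so Mateo is a related party to Pinebrook Textiles S.p.A.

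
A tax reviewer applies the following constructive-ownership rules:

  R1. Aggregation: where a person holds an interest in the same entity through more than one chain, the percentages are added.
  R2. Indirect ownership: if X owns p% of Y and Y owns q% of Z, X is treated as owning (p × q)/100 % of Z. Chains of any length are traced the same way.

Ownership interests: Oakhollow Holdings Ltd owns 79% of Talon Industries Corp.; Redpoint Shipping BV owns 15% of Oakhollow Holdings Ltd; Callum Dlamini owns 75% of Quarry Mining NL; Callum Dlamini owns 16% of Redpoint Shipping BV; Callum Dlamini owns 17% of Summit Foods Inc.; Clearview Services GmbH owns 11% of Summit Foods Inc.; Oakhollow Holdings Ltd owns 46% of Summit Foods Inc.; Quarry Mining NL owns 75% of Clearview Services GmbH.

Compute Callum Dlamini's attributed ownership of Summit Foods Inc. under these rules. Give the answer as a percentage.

Chain via Quarry Mining NL → Clearview Services GmbH (R2): 75% × 75% × 11% = 6.1875% of Summit Foods Inc.
Chain via Redpoint Shipping BV → Oakhollow Holdings Ltd (R2): 16% × 15% × 46% = 1.104% of Summit Foods Inc.
Direct interest in Summit Foods Inc: 17%.
Aggregating (R1): 6.1875% + 1.104% + 17% = 24.2915%.

24.2915%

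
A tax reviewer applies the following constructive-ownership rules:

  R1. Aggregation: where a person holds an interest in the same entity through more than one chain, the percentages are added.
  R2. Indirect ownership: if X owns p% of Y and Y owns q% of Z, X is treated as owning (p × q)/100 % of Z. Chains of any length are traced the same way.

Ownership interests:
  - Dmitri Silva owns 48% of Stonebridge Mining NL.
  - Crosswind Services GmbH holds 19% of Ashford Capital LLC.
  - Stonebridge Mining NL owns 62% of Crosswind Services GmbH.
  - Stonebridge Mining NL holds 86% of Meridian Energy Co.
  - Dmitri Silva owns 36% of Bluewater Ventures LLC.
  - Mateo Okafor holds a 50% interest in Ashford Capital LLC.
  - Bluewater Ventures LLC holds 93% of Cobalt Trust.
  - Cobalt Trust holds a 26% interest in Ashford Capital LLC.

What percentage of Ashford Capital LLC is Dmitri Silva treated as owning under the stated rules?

14.3592%

Chain via Bluewater Ventures LLC → Cobalt Trust (R2): 36% × 93% × 26% = 8.7048% of Ashford Capital LLC.
Chain via Stonebridge Mining NL → Crosswind Services GmbH (R2): 48% × 62% × 19% = 5.6544% of Ashford Capital LLC.
Aggregating (R1): 8.7048% + 5.6544% = 14.3592%.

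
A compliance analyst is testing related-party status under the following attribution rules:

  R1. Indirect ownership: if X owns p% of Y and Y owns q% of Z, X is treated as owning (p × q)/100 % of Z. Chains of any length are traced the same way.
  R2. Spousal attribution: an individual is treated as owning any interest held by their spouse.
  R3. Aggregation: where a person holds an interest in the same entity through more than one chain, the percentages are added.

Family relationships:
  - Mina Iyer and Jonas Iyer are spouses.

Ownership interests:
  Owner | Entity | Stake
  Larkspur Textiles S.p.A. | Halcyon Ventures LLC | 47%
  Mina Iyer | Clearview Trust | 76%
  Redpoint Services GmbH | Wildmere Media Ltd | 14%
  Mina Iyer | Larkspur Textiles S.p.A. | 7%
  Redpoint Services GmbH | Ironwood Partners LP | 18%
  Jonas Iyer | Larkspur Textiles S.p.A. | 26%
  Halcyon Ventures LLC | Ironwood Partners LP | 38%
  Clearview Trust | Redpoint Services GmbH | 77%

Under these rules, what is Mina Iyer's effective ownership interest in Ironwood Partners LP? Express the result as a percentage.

By spousal attribution (R2), Mina Iyer is treated as also owning Jonas Iyer's interest in Larkspur Textiles S.p.A, giving 7% + 26% = 33%.
Chain via Clearview Trust → Redpoint Services GmbH (R1): 76% × 77% × 18% = 10.5336% of Ironwood Partners LP.
Chain via Larkspur Textiles S.p.A. → Halcyon Ventures LLC (R1): 33% × 47% × 38% = 5.8938% of Ironwood Partners LP.
Aggregating (R3): 10.5336% + 5.8938% = 16.4274%.

16.4274%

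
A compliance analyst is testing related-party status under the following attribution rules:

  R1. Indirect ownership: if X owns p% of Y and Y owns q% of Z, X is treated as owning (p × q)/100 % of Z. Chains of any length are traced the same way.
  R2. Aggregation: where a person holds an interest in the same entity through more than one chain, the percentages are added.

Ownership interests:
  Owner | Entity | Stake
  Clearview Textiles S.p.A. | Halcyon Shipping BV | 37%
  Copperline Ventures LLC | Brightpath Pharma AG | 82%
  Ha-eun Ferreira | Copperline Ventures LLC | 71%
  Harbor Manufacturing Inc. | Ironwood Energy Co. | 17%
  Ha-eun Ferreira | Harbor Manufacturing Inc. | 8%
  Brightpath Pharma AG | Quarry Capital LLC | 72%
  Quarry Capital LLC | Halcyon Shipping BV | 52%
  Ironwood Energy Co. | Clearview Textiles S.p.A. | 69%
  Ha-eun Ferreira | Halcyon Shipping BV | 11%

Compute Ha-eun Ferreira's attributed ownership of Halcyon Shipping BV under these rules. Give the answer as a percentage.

33.144776%

Chain via Harbor Manufacturing Inc. → Ironwood Energy Co. → Clearview Textiles S.p.A. (R1): 8% × 17% × 69% × 37% = 0.347208% of Halcyon Shipping BV.
Chain via Copperline Ventures LLC → Brightpath Pharma AG → Quarry Capital LLC (R1): 71% × 82% × 72% × 52% = 21.797568% of Halcyon Shipping BV.
Direct interest in Halcyon Shipping BV: 11%.
Aggregating (R2): 0.347208% + 21.797568% + 11% = 33.144776%.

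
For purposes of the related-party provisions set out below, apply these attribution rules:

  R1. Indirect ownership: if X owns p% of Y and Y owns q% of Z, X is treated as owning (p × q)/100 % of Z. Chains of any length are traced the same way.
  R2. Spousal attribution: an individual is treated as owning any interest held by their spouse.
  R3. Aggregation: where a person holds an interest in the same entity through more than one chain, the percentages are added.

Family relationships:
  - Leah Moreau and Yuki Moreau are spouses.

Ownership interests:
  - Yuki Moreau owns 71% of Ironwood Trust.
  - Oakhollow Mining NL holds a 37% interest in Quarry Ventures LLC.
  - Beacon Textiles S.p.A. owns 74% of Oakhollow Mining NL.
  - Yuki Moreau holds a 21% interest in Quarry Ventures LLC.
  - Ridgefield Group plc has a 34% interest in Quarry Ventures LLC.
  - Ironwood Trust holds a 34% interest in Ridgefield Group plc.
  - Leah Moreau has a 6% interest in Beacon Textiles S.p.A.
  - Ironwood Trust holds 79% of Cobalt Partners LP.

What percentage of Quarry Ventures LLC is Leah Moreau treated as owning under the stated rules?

30.8504%

By spousal attribution (R2), Leah Moreau is treated as owning Yuki Moreau's 71% interest in Ironwood Trust.
By spousal attribution (R2), Leah Moreau is treated as owning Yuki Moreau's 21% interest in Quarry Ventures LLC.
Chain via Beacon Textiles S.p.A. → Oakhollow Mining NL (R1): 6% × 74% × 37% = 1.6428% of Quarry Ventures LLC.
Chain via Ironwood Trust → Ridgefield Group plc (R1): 71% × 34% × 34% = 8.2076% of Quarry Ventures LLC.
Direct interest in Quarry Ventures LLC: 21%.
Aggregating (R3): 1.6428% + 8.2076% + 21% = 30.8504%.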